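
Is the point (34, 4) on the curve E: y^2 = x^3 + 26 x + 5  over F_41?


Check whether y^2 = x^3 + 26 x + 5 (mod 41) for (x, y) = (34, 4).
LHS: y^2 = 4^2 mod 41 = 16
RHS: x^3 + 26 x + 5 = 34^3 + 26*34 + 5 mod 41 = 13
LHS != RHS

No, not on the curve


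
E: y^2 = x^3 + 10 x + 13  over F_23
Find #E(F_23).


For each x in F_23, count y with y^2 = x^3 + 10 x + 13 mod 23:
  x = 0: RHS = 13, y in [6, 17]  -> 2 point(s)
  x = 1: RHS = 1, y in [1, 22]  -> 2 point(s)
  x = 2: RHS = 18, y in [8, 15]  -> 2 point(s)
  x = 3: RHS = 1, y in [1, 22]  -> 2 point(s)
  x = 4: RHS = 2, y in [5, 18]  -> 2 point(s)
  x = 5: RHS = 4, y in [2, 21]  -> 2 point(s)
  x = 6: RHS = 13, y in [6, 17]  -> 2 point(s)
  x = 7: RHS = 12, y in [9, 14]  -> 2 point(s)
  x = 9: RHS = 4, y in [2, 21]  -> 2 point(s)
  x = 10: RHS = 9, y in [3, 20]  -> 2 point(s)
  x = 17: RHS = 13, y in [6, 17]  -> 2 point(s)
  x = 19: RHS = 1, y in [1, 22]  -> 2 point(s)
  x = 20: RHS = 2, y in [5, 18]  -> 2 point(s)
  x = 21: RHS = 8, y in [10, 13]  -> 2 point(s)
  x = 22: RHS = 2, y in [5, 18]  -> 2 point(s)
Affine points: 30. Add the point at infinity: total = 31.

#E(F_23) = 31


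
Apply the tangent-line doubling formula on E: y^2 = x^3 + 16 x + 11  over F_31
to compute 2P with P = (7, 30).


Doubling: s = (3 x1^2 + a) / (2 y1)
s = (3*7^2 + 16) / (2*30) mod 31 = 27
x3 = s^2 - 2 x1 mod 31 = 27^2 - 2*7 = 2
y3 = s (x1 - x3) - y1 mod 31 = 27 * (7 - 2) - 30 = 12

2P = (2, 12)


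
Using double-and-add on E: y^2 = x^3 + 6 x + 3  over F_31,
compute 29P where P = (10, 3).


k = 29 = 11101_2 (binary, LSB first: 10111)
Double-and-add from P = (10, 3):
  bit 0 = 1: acc = O + (10, 3) = (10, 3)
  bit 1 = 0: acc unchanged = (10, 3)
  bit 2 = 1: acc = (10, 3) + (16, 17) = (7, 4)
  bit 3 = 1: acc = (7, 4) + (6, 21) = (28, 12)
  bit 4 = 1: acc = (28, 12) + (27, 15) = (16, 14)

29P = (16, 14)


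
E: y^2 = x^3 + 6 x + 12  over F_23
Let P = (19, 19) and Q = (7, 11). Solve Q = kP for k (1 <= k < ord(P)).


Enumerate multiples of P until we hit Q = (7, 11):
  1P = (19, 19)
  2P = (9, 17)
  3P = (7, 11)
Match found at i = 3.

k = 3


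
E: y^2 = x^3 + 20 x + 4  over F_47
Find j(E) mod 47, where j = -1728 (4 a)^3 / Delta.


Delta = -16(4 a^3 + 27 b^2) mod 47 = 15
-1728 * (4 a)^3 = -1728 * (4*20)^3 mod 47 = 37
j = 37 * 15^(-1) mod 47 = 15

j = 15 (mod 47)


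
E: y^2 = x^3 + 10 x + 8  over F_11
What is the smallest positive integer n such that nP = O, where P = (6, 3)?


Compute successive multiples of P until we hit O:
  1P = (6, 3)
  2P = (2, 6)
  3P = (7, 6)
  4P = (7, 5)
  5P = (2, 5)
  6P = (6, 8)
  7P = O

ord(P) = 7


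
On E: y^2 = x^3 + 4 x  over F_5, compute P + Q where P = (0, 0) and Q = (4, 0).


P != Q, so use the chord formula.
s = (y2 - y1) / (x2 - x1) = (0) / (4) mod 5 = 0
x3 = s^2 - x1 - x2 mod 5 = 0^2 - 0 - 4 = 1
y3 = s (x1 - x3) - y1 mod 5 = 0 * (0 - 1) - 0 = 0

P + Q = (1, 0)


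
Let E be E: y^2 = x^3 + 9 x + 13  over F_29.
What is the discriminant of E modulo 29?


4 a^3 + 27 b^2 = 4*9^3 + 27*13^2 = 2916 + 4563 = 7479
Delta = -16 * (7479) = -119664
Delta mod 29 = 19

Delta = 19 (mod 29)


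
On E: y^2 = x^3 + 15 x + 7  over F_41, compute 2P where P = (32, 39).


Doubling: s = (3 x1^2 + a) / (2 y1)
s = (3*32^2 + 15) / (2*39) mod 41 = 38
x3 = s^2 - 2 x1 mod 41 = 38^2 - 2*32 = 27
y3 = s (x1 - x3) - y1 mod 41 = 38 * (32 - 27) - 39 = 28

2P = (27, 28)


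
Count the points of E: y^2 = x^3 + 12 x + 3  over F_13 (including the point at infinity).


For each x in F_13, count y with y^2 = x^3 + 12 x + 3 mod 13:
  x = 0: RHS = 3, y in [4, 9]  -> 2 point(s)
  x = 1: RHS = 3, y in [4, 9]  -> 2 point(s)
  x = 2: RHS = 9, y in [3, 10]  -> 2 point(s)
  x = 3: RHS = 1, y in [1, 12]  -> 2 point(s)
  x = 7: RHS = 1, y in [1, 12]  -> 2 point(s)
  x = 8: RHS = 0, y in [0]  -> 1 point(s)
  x = 11: RHS = 10, y in [6, 7]  -> 2 point(s)
  x = 12: RHS = 3, y in [4, 9]  -> 2 point(s)
Affine points: 15. Add the point at infinity: total = 16.

#E(F_13) = 16


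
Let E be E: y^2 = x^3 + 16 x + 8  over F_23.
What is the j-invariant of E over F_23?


Delta = -16(4 a^3 + 27 b^2) mod 23 = 8
-1728 * (4 a)^3 = -1728 * (4*16)^3 mod 23 = 7
j = 7 * 8^(-1) mod 23 = 21

j = 21 (mod 23)


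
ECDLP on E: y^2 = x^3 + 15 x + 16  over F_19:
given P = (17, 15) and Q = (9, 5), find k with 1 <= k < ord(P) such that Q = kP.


Enumerate multiples of P until we hit Q = (9, 5):
  1P = (17, 15)
  2P = (5, 11)
  3P = (14, 5)
  4P = (16, 1)
  5P = (11, 12)
  6P = (15, 5)
  7P = (12, 10)
  8P = (10, 11)
  9P = (9, 14)
  10P = (4, 8)
  11P = (2, 15)
  12P = (0, 4)
  13P = (18, 0)
  14P = (0, 15)
  15P = (2, 4)
  16P = (4, 11)
  17P = (9, 5)
Match found at i = 17.

k = 17


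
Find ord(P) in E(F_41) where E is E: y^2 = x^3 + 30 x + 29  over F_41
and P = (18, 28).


Compute successive multiples of P until we hit O:
  1P = (18, 28)
  2P = (13, 19)
  3P = (28, 36)
  4P = (35, 24)
  5P = (37, 3)
  6P = (36, 0)
  7P = (37, 38)
  8P = (35, 17)
  ... (continuing to 12P)
  12P = O

ord(P) = 12


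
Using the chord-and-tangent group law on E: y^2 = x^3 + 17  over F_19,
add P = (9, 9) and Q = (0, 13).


P != Q, so use the chord formula.
s = (y2 - y1) / (x2 - x1) = (4) / (10) mod 19 = 8
x3 = s^2 - x1 - x2 mod 19 = 8^2 - 9 - 0 = 17
y3 = s (x1 - x3) - y1 mod 19 = 8 * (9 - 17) - 9 = 3

P + Q = (17, 3)


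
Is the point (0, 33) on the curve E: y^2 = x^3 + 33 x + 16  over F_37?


Check whether y^2 = x^3 + 33 x + 16 (mod 37) for (x, y) = (0, 33).
LHS: y^2 = 33^2 mod 37 = 16
RHS: x^3 + 33 x + 16 = 0^3 + 33*0 + 16 mod 37 = 16
LHS = RHS

Yes, on the curve


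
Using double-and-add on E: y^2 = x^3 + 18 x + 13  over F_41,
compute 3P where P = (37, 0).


k = 3 = 11_2 (binary, LSB first: 11)
Double-and-add from P = (37, 0):
  bit 0 = 1: acc = O + (37, 0) = (37, 0)
  bit 1 = 1: acc = (37, 0) + O = (37, 0)

3P = (37, 0)


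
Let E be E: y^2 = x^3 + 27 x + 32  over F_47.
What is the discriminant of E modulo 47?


4 a^3 + 27 b^2 = 4*27^3 + 27*32^2 = 78732 + 27648 = 106380
Delta = -16 * (106380) = -1702080
Delta mod 47 = 25

Delta = 25 (mod 47)


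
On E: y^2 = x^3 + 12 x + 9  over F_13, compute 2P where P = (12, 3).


Doubling: s = (3 x1^2 + a) / (2 y1)
s = (3*12^2 + 12) / (2*3) mod 13 = 9
x3 = s^2 - 2 x1 mod 13 = 9^2 - 2*12 = 5
y3 = s (x1 - x3) - y1 mod 13 = 9 * (12 - 5) - 3 = 8

2P = (5, 8)


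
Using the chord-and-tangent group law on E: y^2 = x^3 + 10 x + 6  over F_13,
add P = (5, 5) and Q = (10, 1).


P != Q, so use the chord formula.
s = (y2 - y1) / (x2 - x1) = (9) / (5) mod 13 = 7
x3 = s^2 - x1 - x2 mod 13 = 7^2 - 5 - 10 = 8
y3 = s (x1 - x3) - y1 mod 13 = 7 * (5 - 8) - 5 = 0

P + Q = (8, 0)


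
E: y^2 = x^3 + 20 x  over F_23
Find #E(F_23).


For each x in F_23, count y with y^2 = x^3 + 20 x + 0 mod 23:
  x = 0: RHS = 0, y in [0]  -> 1 point(s)
  x = 2: RHS = 2, y in [5, 18]  -> 2 point(s)
  x = 3: RHS = 18, y in [8, 15]  -> 2 point(s)
  x = 4: RHS = 6, y in [11, 12]  -> 2 point(s)
  x = 5: RHS = 18, y in [8, 15]  -> 2 point(s)
  x = 7: RHS = 0, y in [0]  -> 1 point(s)
  x = 9: RHS = 12, y in [9, 14]  -> 2 point(s)
  x = 10: RHS = 4, y in [2, 21]  -> 2 point(s)
  x = 12: RHS = 13, y in [6, 17]  -> 2 point(s)
  x = 15: RHS = 18, y in [8, 15]  -> 2 point(s)
  x = 16: RHS = 0, y in [0]  -> 1 point(s)
  x = 17: RHS = 9, y in [3, 20]  -> 2 point(s)
  x = 22: RHS = 2, y in [5, 18]  -> 2 point(s)
Affine points: 23. Add the point at infinity: total = 24.

#E(F_23) = 24


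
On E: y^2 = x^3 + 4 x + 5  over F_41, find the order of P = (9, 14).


Compute successive multiples of P until we hit O:
  1P = (9, 14)
  2P = (15, 18)
  3P = (22, 32)
  4P = (1, 16)
  5P = (8, 37)
  6P = (20, 34)
  7P = (17, 5)
  8P = (31, 21)
  ... (continuing to 19P)
  19P = O

ord(P) = 19


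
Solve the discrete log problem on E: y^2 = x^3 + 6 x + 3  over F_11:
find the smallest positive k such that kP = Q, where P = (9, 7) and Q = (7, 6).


Enumerate multiples of P until we hit Q = (7, 6):
  1P = (9, 7)
  2P = (7, 5)
  3P = (7, 6)
Match found at i = 3.

k = 3


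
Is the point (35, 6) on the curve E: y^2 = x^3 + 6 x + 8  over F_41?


Check whether y^2 = x^3 + 6 x + 8 (mod 41) for (x, y) = (35, 6).
LHS: y^2 = 6^2 mod 41 = 36
RHS: x^3 + 6 x + 8 = 35^3 + 6*35 + 8 mod 41 = 2
LHS != RHS

No, not on the curve


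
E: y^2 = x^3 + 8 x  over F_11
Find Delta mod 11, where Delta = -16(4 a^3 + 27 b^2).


4 a^3 + 27 b^2 = 4*8^3 + 27*0^2 = 2048 + 0 = 2048
Delta = -16 * (2048) = -32768
Delta mod 11 = 1

Delta = 1 (mod 11)


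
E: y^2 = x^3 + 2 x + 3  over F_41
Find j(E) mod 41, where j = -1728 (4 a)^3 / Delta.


Delta = -16(4 a^3 + 27 b^2) mod 41 = 28
-1728 * (4 a)^3 = -1728 * (4*2)^3 mod 41 = 3
j = 3 * 28^(-1) mod 41 = 25

j = 25 (mod 41)


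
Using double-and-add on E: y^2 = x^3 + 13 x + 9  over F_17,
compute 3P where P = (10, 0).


k = 3 = 11_2 (binary, LSB first: 11)
Double-and-add from P = (10, 0):
  bit 0 = 1: acc = O + (10, 0) = (10, 0)
  bit 1 = 1: acc = (10, 0) + O = (10, 0)

3P = (10, 0)


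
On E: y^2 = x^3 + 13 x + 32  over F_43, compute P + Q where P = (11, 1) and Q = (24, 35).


P != Q, so use the chord formula.
s = (y2 - y1) / (x2 - x1) = (34) / (13) mod 43 = 39
x3 = s^2 - x1 - x2 mod 43 = 39^2 - 11 - 24 = 24
y3 = s (x1 - x3) - y1 mod 43 = 39 * (11 - 24) - 1 = 8

P + Q = (24, 8)


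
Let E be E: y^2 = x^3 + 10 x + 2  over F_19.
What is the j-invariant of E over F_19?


Delta = -16(4 a^3 + 27 b^2) mod 19 = 12
-1728 * (4 a)^3 = -1728 * (4*10)^3 mod 19 = 8
j = 8 * 12^(-1) mod 19 = 7

j = 7 (mod 19)


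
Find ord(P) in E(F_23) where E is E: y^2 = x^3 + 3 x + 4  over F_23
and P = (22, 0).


Compute successive multiples of P until we hit O:
  1P = (22, 0)
  2P = O

ord(P) = 2


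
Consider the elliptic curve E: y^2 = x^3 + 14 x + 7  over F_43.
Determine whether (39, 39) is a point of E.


Check whether y^2 = x^3 + 14 x + 7 (mod 43) for (x, y) = (39, 39).
LHS: y^2 = 39^2 mod 43 = 16
RHS: x^3 + 14 x + 7 = 39^3 + 14*39 + 7 mod 43 = 16
LHS = RHS

Yes, on the curve


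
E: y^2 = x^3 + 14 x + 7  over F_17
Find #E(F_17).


For each x in F_17, count y with y^2 = x^3 + 14 x + 7 mod 17:
  x = 2: RHS = 9, y in [3, 14]  -> 2 point(s)
  x = 3: RHS = 8, y in [5, 12]  -> 2 point(s)
  x = 4: RHS = 8, y in [5, 12]  -> 2 point(s)
  x = 5: RHS = 15, y in [7, 10]  -> 2 point(s)
  x = 6: RHS = 1, y in [1, 16]  -> 2 point(s)
  x = 8: RHS = 2, y in [6, 11]  -> 2 point(s)
  x = 10: RHS = 8, y in [5, 12]  -> 2 point(s)
  x = 11: RHS = 13, y in [8, 9]  -> 2 point(s)
  x = 12: RHS = 16, y in [4, 13]  -> 2 point(s)
  x = 16: RHS = 9, y in [3, 14]  -> 2 point(s)
Affine points: 20. Add the point at infinity: total = 21.

#E(F_17) = 21


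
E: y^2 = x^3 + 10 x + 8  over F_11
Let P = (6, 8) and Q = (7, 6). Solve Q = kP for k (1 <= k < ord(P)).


Enumerate multiples of P until we hit Q = (7, 6):
  1P = (6, 8)
  2P = (2, 5)
  3P = (7, 5)
  4P = (7, 6)
Match found at i = 4.

k = 4


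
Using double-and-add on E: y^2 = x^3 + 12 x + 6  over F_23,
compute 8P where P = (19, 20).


k = 8 = 1000_2 (binary, LSB first: 0001)
Double-and-add from P = (19, 20):
  bit 0 = 0: acc unchanged = O
  bit 1 = 0: acc unchanged = O
  bit 2 = 0: acc unchanged = O
  bit 3 = 1: acc = O + (16, 4) = (16, 4)

8P = (16, 4)


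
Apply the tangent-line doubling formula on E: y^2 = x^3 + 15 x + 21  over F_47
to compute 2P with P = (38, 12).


Doubling: s = (3 x1^2 + a) / (2 y1)
s = (3*38^2 + 15) / (2*12) mod 47 = 46
x3 = s^2 - 2 x1 mod 47 = 46^2 - 2*38 = 19
y3 = s (x1 - x3) - y1 mod 47 = 46 * (38 - 19) - 12 = 16

2P = (19, 16)


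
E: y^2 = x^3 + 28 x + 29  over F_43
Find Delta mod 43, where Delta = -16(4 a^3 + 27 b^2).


4 a^3 + 27 b^2 = 4*28^3 + 27*29^2 = 87808 + 22707 = 110515
Delta = -16 * (110515) = -1768240
Delta mod 43 = 6

Delta = 6 (mod 43)


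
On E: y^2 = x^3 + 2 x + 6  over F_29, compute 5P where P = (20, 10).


k = 5 = 101_2 (binary, LSB first: 101)
Double-and-add from P = (20, 10):
  bit 0 = 1: acc = O + (20, 10) = (20, 10)
  bit 1 = 0: acc unchanged = (20, 10)
  bit 2 = 1: acc = (20, 10) + (21, 0) = (1, 3)

5P = (1, 3)


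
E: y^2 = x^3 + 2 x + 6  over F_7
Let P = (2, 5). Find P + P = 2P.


Doubling: s = (3 x1^2 + a) / (2 y1)
s = (3*2^2 + 2) / (2*5) mod 7 = 0
x3 = s^2 - 2 x1 mod 7 = 0^2 - 2*2 = 3
y3 = s (x1 - x3) - y1 mod 7 = 0 * (2 - 3) - 5 = 2

2P = (3, 2)


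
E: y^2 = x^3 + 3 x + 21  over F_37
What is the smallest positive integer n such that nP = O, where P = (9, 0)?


Compute successive multiples of P until we hit O:
  1P = (9, 0)
  2P = O

ord(P) = 2


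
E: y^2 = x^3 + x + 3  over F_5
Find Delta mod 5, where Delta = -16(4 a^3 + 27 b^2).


4 a^3 + 27 b^2 = 4*1^3 + 27*3^2 = 4 + 243 = 247
Delta = -16 * (247) = -3952
Delta mod 5 = 3

Delta = 3 (mod 5)


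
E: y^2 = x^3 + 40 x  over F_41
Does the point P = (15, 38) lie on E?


Check whether y^2 = x^3 + 40 x + 0 (mod 41) for (x, y) = (15, 38).
LHS: y^2 = 38^2 mod 41 = 9
RHS: x^3 + 40 x + 0 = 15^3 + 40*15 + 0 mod 41 = 39
LHS != RHS

No, not on the curve


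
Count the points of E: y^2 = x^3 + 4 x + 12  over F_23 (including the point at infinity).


For each x in F_23, count y with y^2 = x^3 + 4 x + 12 mod 23:
  x = 0: RHS = 12, y in [9, 14]  -> 2 point(s)
  x = 4: RHS = 0, y in [0]  -> 1 point(s)
  x = 8: RHS = 4, y in [2, 21]  -> 2 point(s)
  x = 9: RHS = 18, y in [8, 15]  -> 2 point(s)
  x = 14: RHS = 6, y in [11, 12]  -> 2 point(s)
  x = 16: RHS = 9, y in [3, 20]  -> 2 point(s)
  x = 17: RHS = 2, y in [5, 18]  -> 2 point(s)
  x = 19: RHS = 1, y in [1, 22]  -> 2 point(s)
Affine points: 15. Add the point at infinity: total = 16.

#E(F_23) = 16


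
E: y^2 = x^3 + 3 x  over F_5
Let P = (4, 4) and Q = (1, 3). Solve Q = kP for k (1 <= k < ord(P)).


Enumerate multiples of P until we hit Q = (1, 3):
  1P = (4, 4)
  2P = (1, 2)
  3P = (1, 3)
Match found at i = 3.

k = 3


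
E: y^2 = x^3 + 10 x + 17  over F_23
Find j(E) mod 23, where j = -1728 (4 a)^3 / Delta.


Delta = -16(4 a^3 + 27 b^2) mod 23 = 5
-1728 * (4 a)^3 = -1728 * (4*10)^3 mod 23 = 4
j = 4 * 5^(-1) mod 23 = 10

j = 10 (mod 23)


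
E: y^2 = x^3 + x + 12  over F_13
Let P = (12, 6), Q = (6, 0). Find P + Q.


P != Q, so use the chord formula.
s = (y2 - y1) / (x2 - x1) = (7) / (7) mod 13 = 1
x3 = s^2 - x1 - x2 mod 13 = 1^2 - 12 - 6 = 9
y3 = s (x1 - x3) - y1 mod 13 = 1 * (12 - 9) - 6 = 10

P + Q = (9, 10)


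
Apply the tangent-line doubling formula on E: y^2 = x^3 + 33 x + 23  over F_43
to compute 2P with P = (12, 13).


Doubling: s = (3 x1^2 + a) / (2 y1)
s = (3*12^2 + 33) / (2*13) mod 43 = 3
x3 = s^2 - 2 x1 mod 43 = 3^2 - 2*12 = 28
y3 = s (x1 - x3) - y1 mod 43 = 3 * (12 - 28) - 13 = 25

2P = (28, 25)


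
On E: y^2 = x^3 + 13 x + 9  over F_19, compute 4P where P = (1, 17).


k = 4 = 100_2 (binary, LSB first: 001)
Double-and-add from P = (1, 17):
  bit 0 = 0: acc unchanged = O
  bit 1 = 0: acc unchanged = O
  bit 2 = 1: acc = O + (14, 3) = (14, 3)

4P = (14, 3)


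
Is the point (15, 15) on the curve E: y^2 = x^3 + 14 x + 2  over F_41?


Check whether y^2 = x^3 + 14 x + 2 (mod 41) for (x, y) = (15, 15).
LHS: y^2 = 15^2 mod 41 = 20
RHS: x^3 + 14 x + 2 = 15^3 + 14*15 + 2 mod 41 = 20
LHS = RHS

Yes, on the curve


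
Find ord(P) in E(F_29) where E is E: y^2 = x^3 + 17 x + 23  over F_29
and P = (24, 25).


Compute successive multiples of P until we hit O:
  1P = (24, 25)
  2P = (19, 19)
  3P = (6, 14)
  4P = (0, 9)
  5P = (28, 11)
  6P = (11, 2)
  7P = (10, 2)
  8P = (23, 16)
  ... (continuing to 39P)
  39P = O

ord(P) = 39


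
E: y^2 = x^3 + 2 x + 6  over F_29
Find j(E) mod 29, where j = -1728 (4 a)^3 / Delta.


Delta = -16(4 a^3 + 27 b^2) mod 29 = 2
-1728 * (4 a)^3 = -1728 * (4*2)^3 mod 29 = 25
j = 25 * 2^(-1) mod 29 = 27

j = 27 (mod 29)


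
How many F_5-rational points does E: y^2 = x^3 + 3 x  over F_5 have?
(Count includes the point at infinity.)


For each x in F_5, count y with y^2 = x^3 + 3 x + 0 mod 5:
  x = 0: RHS = 0, y in [0]  -> 1 point(s)
  x = 1: RHS = 4, y in [2, 3]  -> 2 point(s)
  x = 2: RHS = 4, y in [2, 3]  -> 2 point(s)
  x = 3: RHS = 1, y in [1, 4]  -> 2 point(s)
  x = 4: RHS = 1, y in [1, 4]  -> 2 point(s)
Affine points: 9. Add the point at infinity: total = 10.

#E(F_5) = 10


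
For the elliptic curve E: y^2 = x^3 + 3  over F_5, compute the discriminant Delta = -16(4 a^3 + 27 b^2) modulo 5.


4 a^3 + 27 b^2 = 4*0^3 + 27*3^2 = 0 + 243 = 243
Delta = -16 * (243) = -3888
Delta mod 5 = 2

Delta = 2 (mod 5)


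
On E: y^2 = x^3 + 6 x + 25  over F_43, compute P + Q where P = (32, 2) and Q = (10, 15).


P != Q, so use the chord formula.
s = (y2 - y1) / (x2 - x1) = (13) / (21) mod 43 = 17
x3 = s^2 - x1 - x2 mod 43 = 17^2 - 32 - 10 = 32
y3 = s (x1 - x3) - y1 mod 43 = 17 * (32 - 32) - 2 = 41

P + Q = (32, 41)


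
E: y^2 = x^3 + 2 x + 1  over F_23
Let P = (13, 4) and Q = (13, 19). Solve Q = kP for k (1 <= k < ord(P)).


Enumerate multiples of P until we hit Q = (13, 19):
  1P = (13, 4)
  2P = (9, 9)
  3P = (4, 2)
  4P = (14, 6)
  5P = (0, 22)
  6P = (16, 9)
  7P = (7, 6)
  8P = (21, 14)
  9P = (15, 5)
  10P = (1, 2)
  11P = (2, 17)
  12P = (17, 7)
  13P = (18, 21)
  14P = (10, 20)
  15P = (8, 0)
  16P = (10, 3)
  17P = (18, 2)
  18P = (17, 16)
  19P = (2, 6)
  20P = (1, 21)
  21P = (15, 18)
  22P = (21, 9)
  23P = (7, 17)
  24P = (16, 14)
  25P = (0, 1)
  26P = (14, 17)
  27P = (4, 21)
  28P = (9, 14)
  29P = (13, 19)
Match found at i = 29.

k = 29


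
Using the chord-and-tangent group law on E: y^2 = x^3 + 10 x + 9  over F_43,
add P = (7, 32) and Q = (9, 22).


P != Q, so use the chord formula.
s = (y2 - y1) / (x2 - x1) = (33) / (2) mod 43 = 38
x3 = s^2 - x1 - x2 mod 43 = 38^2 - 7 - 9 = 9
y3 = s (x1 - x3) - y1 mod 43 = 38 * (7 - 9) - 32 = 21

P + Q = (9, 21)


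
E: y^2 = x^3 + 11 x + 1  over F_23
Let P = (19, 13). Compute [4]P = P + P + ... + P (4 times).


k = 4 = 100_2 (binary, LSB first: 001)
Double-and-add from P = (19, 13):
  bit 0 = 0: acc unchanged = O
  bit 1 = 0: acc unchanged = O
  bit 2 = 1: acc = O + (1, 17) = (1, 17)

4P = (1, 17)


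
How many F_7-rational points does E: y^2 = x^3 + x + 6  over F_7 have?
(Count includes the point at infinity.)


For each x in F_7, count y with y^2 = x^3 + 1 x + 6 mod 7:
  x = 1: RHS = 1, y in [1, 6]  -> 2 point(s)
  x = 2: RHS = 2, y in [3, 4]  -> 2 point(s)
  x = 3: RHS = 1, y in [1, 6]  -> 2 point(s)
  x = 4: RHS = 4, y in [2, 5]  -> 2 point(s)
  x = 6: RHS = 4, y in [2, 5]  -> 2 point(s)
Affine points: 10. Add the point at infinity: total = 11.

#E(F_7) = 11


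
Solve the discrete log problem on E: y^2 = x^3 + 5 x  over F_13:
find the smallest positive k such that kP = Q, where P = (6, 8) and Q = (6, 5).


Enumerate multiples of P until we hit Q = (6, 5):
  1P = (6, 8)
  2P = (10, 6)
  3P = (7, 12)
  4P = (3, 4)
  5P = (0, 0)
  6P = (3, 9)
  7P = (7, 1)
  8P = (10, 7)
  9P = (6, 5)
Match found at i = 9.

k = 9


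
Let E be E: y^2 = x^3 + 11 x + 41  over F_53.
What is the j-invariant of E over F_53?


Delta = -16(4 a^3 + 27 b^2) mod 53 = 1
-1728 * (4 a)^3 = -1728 * (4*11)^3 mod 53 = 8
j = 8 * 1^(-1) mod 53 = 8

j = 8 (mod 53)


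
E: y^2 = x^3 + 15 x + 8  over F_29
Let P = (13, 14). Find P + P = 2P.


Doubling: s = (3 x1^2 + a) / (2 y1)
s = (3*13^2 + 15) / (2*14) mod 29 = 0
x3 = s^2 - 2 x1 mod 29 = 0^2 - 2*13 = 3
y3 = s (x1 - x3) - y1 mod 29 = 0 * (13 - 3) - 14 = 15

2P = (3, 15)


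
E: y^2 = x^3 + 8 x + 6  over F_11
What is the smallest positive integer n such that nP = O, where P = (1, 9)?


Compute successive multiples of P until we hit O:
  1P = (1, 9)
  2P = (9, 2)
  3P = (4, 6)
  4P = (7, 8)
  5P = (7, 3)
  6P = (4, 5)
  7P = (9, 9)
  8P = (1, 2)
  ... (continuing to 9P)
  9P = O

ord(P) = 9


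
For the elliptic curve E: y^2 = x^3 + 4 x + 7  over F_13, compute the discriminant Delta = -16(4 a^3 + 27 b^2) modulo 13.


4 a^3 + 27 b^2 = 4*4^3 + 27*7^2 = 256 + 1323 = 1579
Delta = -16 * (1579) = -25264
Delta mod 13 = 8

Delta = 8 (mod 13)


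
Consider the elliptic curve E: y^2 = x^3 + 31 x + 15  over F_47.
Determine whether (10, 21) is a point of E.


Check whether y^2 = x^3 + 31 x + 15 (mod 47) for (x, y) = (10, 21).
LHS: y^2 = 21^2 mod 47 = 18
RHS: x^3 + 31 x + 15 = 10^3 + 31*10 + 15 mod 47 = 9
LHS != RHS

No, not on the curve


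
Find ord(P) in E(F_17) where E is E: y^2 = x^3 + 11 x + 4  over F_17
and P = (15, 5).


Compute successive multiples of P until we hit O:
  1P = (15, 5)
  2P = (3, 9)
  3P = (1, 13)
  4P = (10, 14)
  5P = (0, 2)
  6P = (0, 15)
  7P = (10, 3)
  8P = (1, 4)
  ... (continuing to 11P)
  11P = O

ord(P) = 11


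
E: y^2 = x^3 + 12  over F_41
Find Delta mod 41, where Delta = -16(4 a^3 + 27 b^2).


4 a^3 + 27 b^2 = 4*0^3 + 27*12^2 = 0 + 3888 = 3888
Delta = -16 * (3888) = -62208
Delta mod 41 = 30

Delta = 30 (mod 41)


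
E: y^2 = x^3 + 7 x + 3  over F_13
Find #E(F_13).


For each x in F_13, count y with y^2 = x^3 + 7 x + 3 mod 13:
  x = 0: RHS = 3, y in [4, 9]  -> 2 point(s)
  x = 2: RHS = 12, y in [5, 8]  -> 2 point(s)
  x = 3: RHS = 12, y in [5, 8]  -> 2 point(s)
  x = 4: RHS = 4, y in [2, 11]  -> 2 point(s)
  x = 6: RHS = 1, y in [1, 12]  -> 2 point(s)
  x = 8: RHS = 12, y in [5, 8]  -> 2 point(s)
Affine points: 12. Add the point at infinity: total = 13.

#E(F_13) = 13


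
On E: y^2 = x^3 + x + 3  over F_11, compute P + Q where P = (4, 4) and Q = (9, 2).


P != Q, so use the chord formula.
s = (y2 - y1) / (x2 - x1) = (9) / (5) mod 11 = 4
x3 = s^2 - x1 - x2 mod 11 = 4^2 - 4 - 9 = 3
y3 = s (x1 - x3) - y1 mod 11 = 4 * (4 - 3) - 4 = 0

P + Q = (3, 0)


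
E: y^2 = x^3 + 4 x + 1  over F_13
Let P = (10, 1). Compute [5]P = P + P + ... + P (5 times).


k = 5 = 101_2 (binary, LSB first: 101)
Double-and-add from P = (10, 1):
  bit 0 = 1: acc = O + (10, 1) = (10, 1)
  bit 1 = 0: acc unchanged = (10, 1)
  bit 2 = 1: acc = (10, 1) + (8, 5) = (12, 3)

5P = (12, 3)


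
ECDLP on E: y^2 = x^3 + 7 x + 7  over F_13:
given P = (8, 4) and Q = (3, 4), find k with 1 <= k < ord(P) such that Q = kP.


Enumerate multiples of P until we hit Q = (3, 4):
  1P = (8, 4)
  2P = (7, 3)
  3P = (12, 5)
  4P = (2, 4)
  5P = (3, 9)
  6P = (3, 4)
Match found at i = 6.

k = 6


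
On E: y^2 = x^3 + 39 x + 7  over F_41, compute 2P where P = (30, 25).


Doubling: s = (3 x1^2 + a) / (2 y1)
s = (3*30^2 + 39) / (2*25) mod 41 = 31
x3 = s^2 - 2 x1 mod 41 = 31^2 - 2*30 = 40
y3 = s (x1 - x3) - y1 mod 41 = 31 * (30 - 40) - 25 = 34

2P = (40, 34)


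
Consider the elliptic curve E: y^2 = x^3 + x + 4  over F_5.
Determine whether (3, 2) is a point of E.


Check whether y^2 = x^3 + 1 x + 4 (mod 5) for (x, y) = (3, 2).
LHS: y^2 = 2^2 mod 5 = 4
RHS: x^3 + 1 x + 4 = 3^3 + 1*3 + 4 mod 5 = 4
LHS = RHS

Yes, on the curve


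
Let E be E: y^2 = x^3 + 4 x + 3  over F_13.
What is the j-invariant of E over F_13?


Delta = -16(4 a^3 + 27 b^2) mod 13 = 11
-1728 * (4 a)^3 = -1728 * (4*4)^3 mod 13 = 1
j = 1 * 11^(-1) mod 13 = 6

j = 6 (mod 13)


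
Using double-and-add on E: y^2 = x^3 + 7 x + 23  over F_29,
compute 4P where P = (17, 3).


k = 4 = 100_2 (binary, LSB first: 001)
Double-and-add from P = (17, 3):
  bit 0 = 0: acc unchanged = O
  bit 1 = 0: acc unchanged = O
  bit 2 = 1: acc = O + (2, 4) = (2, 4)

4P = (2, 4)


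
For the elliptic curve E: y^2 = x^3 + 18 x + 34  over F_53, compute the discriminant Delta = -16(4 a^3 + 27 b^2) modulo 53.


4 a^3 + 27 b^2 = 4*18^3 + 27*34^2 = 23328 + 31212 = 54540
Delta = -16 * (54540) = -872640
Delta mod 53 = 5

Delta = 5 (mod 53)


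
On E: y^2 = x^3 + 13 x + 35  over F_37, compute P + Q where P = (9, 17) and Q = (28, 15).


P != Q, so use the chord formula.
s = (y2 - y1) / (x2 - x1) = (35) / (19) mod 37 = 33
x3 = s^2 - x1 - x2 mod 37 = 33^2 - 9 - 28 = 16
y3 = s (x1 - x3) - y1 mod 37 = 33 * (9 - 16) - 17 = 11

P + Q = (16, 11)


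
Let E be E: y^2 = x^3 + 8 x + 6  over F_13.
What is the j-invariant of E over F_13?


Delta = -16(4 a^3 + 27 b^2) mod 13 = 1
-1728 * (4 a)^3 = -1728 * (4*8)^3 mod 13 = 8
j = 8 * 1^(-1) mod 13 = 8

j = 8 (mod 13)


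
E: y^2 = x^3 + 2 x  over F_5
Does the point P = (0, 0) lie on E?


Check whether y^2 = x^3 + 2 x + 0 (mod 5) for (x, y) = (0, 0).
LHS: y^2 = 0^2 mod 5 = 0
RHS: x^3 + 2 x + 0 = 0^3 + 2*0 + 0 mod 5 = 0
LHS = RHS

Yes, on the curve


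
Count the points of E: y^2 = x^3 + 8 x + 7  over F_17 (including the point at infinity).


For each x in F_17, count y with y^2 = x^3 + 8 x + 7 mod 17:
  x = 1: RHS = 16, y in [4, 13]  -> 2 point(s)
  x = 4: RHS = 1, y in [1, 16]  -> 2 point(s)
  x = 5: RHS = 2, y in [6, 11]  -> 2 point(s)
  x = 6: RHS = 16, y in [4, 13]  -> 2 point(s)
  x = 7: RHS = 15, y in [7, 10]  -> 2 point(s)
  x = 9: RHS = 9, y in [3, 14]  -> 2 point(s)
  x = 10: RHS = 16, y in [4, 13]  -> 2 point(s)
  x = 11: RHS = 15, y in [7, 10]  -> 2 point(s)
  x = 13: RHS = 13, y in [8, 9]  -> 2 point(s)
  x = 15: RHS = 0, y in [0]  -> 1 point(s)
  x = 16: RHS = 15, y in [7, 10]  -> 2 point(s)
Affine points: 21. Add the point at infinity: total = 22.

#E(F_17) = 22


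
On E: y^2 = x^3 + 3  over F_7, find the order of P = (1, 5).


Compute successive multiples of P until we hit O:
  1P = (1, 5)
  2P = (6, 4)
  3P = (2, 5)
  4P = (4, 2)
  5P = (3, 4)
  6P = (5, 4)
  7P = (5, 3)
  8P = (3, 3)
  ... (continuing to 13P)
  13P = O

ord(P) = 13


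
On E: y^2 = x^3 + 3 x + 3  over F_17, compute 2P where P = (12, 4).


Doubling: s = (3 x1^2 + a) / (2 y1)
s = (3*12^2 + 3) / (2*4) mod 17 = 14
x3 = s^2 - 2 x1 mod 17 = 14^2 - 2*12 = 2
y3 = s (x1 - x3) - y1 mod 17 = 14 * (12 - 2) - 4 = 0

2P = (2, 0)


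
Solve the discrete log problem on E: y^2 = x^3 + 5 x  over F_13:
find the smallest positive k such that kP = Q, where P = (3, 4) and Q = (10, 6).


Enumerate multiples of P until we hit Q = (10, 6):
  1P = (3, 4)
  2P = (10, 7)
  3P = (10, 6)
Match found at i = 3.

k = 3


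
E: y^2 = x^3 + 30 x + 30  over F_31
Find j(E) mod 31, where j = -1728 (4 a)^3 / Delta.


Delta = -16(4 a^3 + 27 b^2) mod 31 = 4
-1728 * (4 a)^3 = -1728 * (4*30)^3 mod 31 = 15
j = 15 * 4^(-1) mod 31 = 27

j = 27 (mod 31)


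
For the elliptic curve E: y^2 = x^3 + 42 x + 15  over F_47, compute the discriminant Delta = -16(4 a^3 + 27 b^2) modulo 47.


4 a^3 + 27 b^2 = 4*42^3 + 27*15^2 = 296352 + 6075 = 302427
Delta = -16 * (302427) = -4838832
Delta mod 47 = 6

Delta = 6 (mod 47)


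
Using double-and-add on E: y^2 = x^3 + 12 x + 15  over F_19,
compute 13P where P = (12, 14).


k = 13 = 1101_2 (binary, LSB first: 1011)
Double-and-add from P = (12, 14):
  bit 0 = 1: acc = O + (12, 14) = (12, 14)
  bit 1 = 0: acc unchanged = (12, 14)
  bit 2 = 1: acc = (12, 14) + (9, 15) = (15, 6)
  bit 3 = 1: acc = (15, 6) + (2, 16) = (9, 4)

13P = (9, 4)


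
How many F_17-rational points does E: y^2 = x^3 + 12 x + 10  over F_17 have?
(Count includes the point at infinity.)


For each x in F_17, count y with y^2 = x^3 + 12 x + 10 mod 17:
  x = 2: RHS = 8, y in [5, 12]  -> 2 point(s)
  x = 5: RHS = 8, y in [5, 12]  -> 2 point(s)
  x = 6: RHS = 9, y in [3, 14]  -> 2 point(s)
  x = 10: RHS = 8, y in [5, 12]  -> 2 point(s)
  x = 13: RHS = 0, y in [0]  -> 1 point(s)
  x = 14: RHS = 15, y in [7, 10]  -> 2 point(s)
Affine points: 11. Add the point at infinity: total = 12.

#E(F_17) = 12


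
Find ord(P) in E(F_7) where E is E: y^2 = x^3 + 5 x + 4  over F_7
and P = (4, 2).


Compute successive multiples of P until we hit O:
  1P = (4, 2)
  2P = (0, 2)
  3P = (3, 5)
  4P = (2, 6)
  5P = (5, 0)
  6P = (2, 1)
  7P = (3, 2)
  8P = (0, 5)
  ... (continuing to 10P)
  10P = O

ord(P) = 10


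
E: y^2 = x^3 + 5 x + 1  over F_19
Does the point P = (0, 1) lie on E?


Check whether y^2 = x^3 + 5 x + 1 (mod 19) for (x, y) = (0, 1).
LHS: y^2 = 1^2 mod 19 = 1
RHS: x^3 + 5 x + 1 = 0^3 + 5*0 + 1 mod 19 = 1
LHS = RHS

Yes, on the curve


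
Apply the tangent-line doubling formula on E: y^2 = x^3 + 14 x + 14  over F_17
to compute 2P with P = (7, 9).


Doubling: s = (3 x1^2 + a) / (2 y1)
s = (3*7^2 + 14) / (2*9) mod 17 = 8
x3 = s^2 - 2 x1 mod 17 = 8^2 - 2*7 = 16
y3 = s (x1 - x3) - y1 mod 17 = 8 * (7 - 16) - 9 = 4

2P = (16, 4)


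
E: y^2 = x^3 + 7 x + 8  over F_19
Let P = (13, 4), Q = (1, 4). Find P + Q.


P != Q, so use the chord formula.
s = (y2 - y1) / (x2 - x1) = (0) / (7) mod 19 = 0
x3 = s^2 - x1 - x2 mod 19 = 0^2 - 13 - 1 = 5
y3 = s (x1 - x3) - y1 mod 19 = 0 * (13 - 5) - 4 = 15

P + Q = (5, 15)


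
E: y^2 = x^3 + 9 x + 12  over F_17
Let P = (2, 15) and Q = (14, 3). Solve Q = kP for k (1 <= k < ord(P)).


Enumerate multiples of P until we hit Q = (14, 3):
  1P = (2, 15)
  2P = (14, 14)
  3P = (16, 6)
  4P = (8, 1)
  5P = (3, 10)
  6P = (3, 7)
  7P = (8, 16)
  8P = (16, 11)
  9P = (14, 3)
Match found at i = 9.

k = 9


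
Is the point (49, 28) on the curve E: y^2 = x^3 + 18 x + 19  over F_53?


Check whether y^2 = x^3 + 18 x + 19 (mod 53) for (x, y) = (49, 28).
LHS: y^2 = 28^2 mod 53 = 42
RHS: x^3 + 18 x + 19 = 49^3 + 18*49 + 19 mod 53 = 42
LHS = RHS

Yes, on the curve


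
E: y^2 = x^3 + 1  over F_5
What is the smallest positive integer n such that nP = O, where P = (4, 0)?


Compute successive multiples of P until we hit O:
  1P = (4, 0)
  2P = O

ord(P) = 2


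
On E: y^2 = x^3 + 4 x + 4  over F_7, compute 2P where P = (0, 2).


Doubling: s = (3 x1^2 + a) / (2 y1)
s = (3*0^2 + 4) / (2*2) mod 7 = 1
x3 = s^2 - 2 x1 mod 7 = 1^2 - 2*0 = 1
y3 = s (x1 - x3) - y1 mod 7 = 1 * (0 - 1) - 2 = 4

2P = (1, 4)


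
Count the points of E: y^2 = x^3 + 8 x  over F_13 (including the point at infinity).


For each x in F_13, count y with y^2 = x^3 + 8 x + 0 mod 13:
  x = 0: RHS = 0, y in [0]  -> 1 point(s)
  x = 1: RHS = 9, y in [3, 10]  -> 2 point(s)
  x = 3: RHS = 12, y in [5, 8]  -> 2 point(s)
  x = 5: RHS = 9, y in [3, 10]  -> 2 point(s)
  x = 6: RHS = 4, y in [2, 11]  -> 2 point(s)
  x = 7: RHS = 9, y in [3, 10]  -> 2 point(s)
  x = 8: RHS = 4, y in [2, 11]  -> 2 point(s)
  x = 10: RHS = 1, y in [1, 12]  -> 2 point(s)
  x = 12: RHS = 4, y in [2, 11]  -> 2 point(s)
Affine points: 17. Add the point at infinity: total = 18.

#E(F_13) = 18


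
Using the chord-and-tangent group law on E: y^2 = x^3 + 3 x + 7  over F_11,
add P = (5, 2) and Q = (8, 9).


P != Q, so use the chord formula.
s = (y2 - y1) / (x2 - x1) = (7) / (3) mod 11 = 6
x3 = s^2 - x1 - x2 mod 11 = 6^2 - 5 - 8 = 1
y3 = s (x1 - x3) - y1 mod 11 = 6 * (5 - 1) - 2 = 0

P + Q = (1, 0)


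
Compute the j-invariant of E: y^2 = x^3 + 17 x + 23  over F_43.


Delta = -16(4 a^3 + 27 b^2) mod 43 = 1
-1728 * (4 a)^3 = -1728 * (4*17)^3 mod 43 = 1
j = 1 * 1^(-1) mod 43 = 1

j = 1 (mod 43)


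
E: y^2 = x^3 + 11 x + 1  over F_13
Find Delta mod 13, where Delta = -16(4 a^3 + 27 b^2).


4 a^3 + 27 b^2 = 4*11^3 + 27*1^2 = 5324 + 27 = 5351
Delta = -16 * (5351) = -85616
Delta mod 13 = 2

Delta = 2 (mod 13)


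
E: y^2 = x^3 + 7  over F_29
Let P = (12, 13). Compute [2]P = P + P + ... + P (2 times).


k = 2 = 10_2 (binary, LSB first: 01)
Double-and-add from P = (12, 13):
  bit 0 = 0: acc unchanged = O
  bit 1 = 1: acc = O + (6, 22) = (6, 22)

2P = (6, 22)


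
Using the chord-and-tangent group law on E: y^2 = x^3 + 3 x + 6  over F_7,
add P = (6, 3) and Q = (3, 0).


P != Q, so use the chord formula.
s = (y2 - y1) / (x2 - x1) = (4) / (4) mod 7 = 1
x3 = s^2 - x1 - x2 mod 7 = 1^2 - 6 - 3 = 6
y3 = s (x1 - x3) - y1 mod 7 = 1 * (6 - 6) - 3 = 4

P + Q = (6, 4)


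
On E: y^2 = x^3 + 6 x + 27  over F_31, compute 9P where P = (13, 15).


k = 9 = 1001_2 (binary, LSB first: 1001)
Double-and-add from P = (13, 15):
  bit 0 = 1: acc = O + (13, 15) = (13, 15)
  bit 1 = 0: acc unchanged = (13, 15)
  bit 2 = 0: acc unchanged = (13, 15)
  bit 3 = 1: acc = (13, 15) + (10, 8) = (10, 23)

9P = (10, 23)


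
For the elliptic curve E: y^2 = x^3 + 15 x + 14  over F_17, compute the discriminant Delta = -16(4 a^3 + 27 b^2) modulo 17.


4 a^3 + 27 b^2 = 4*15^3 + 27*14^2 = 13500 + 5292 = 18792
Delta = -16 * (18792) = -300672
Delta mod 17 = 7

Delta = 7 (mod 17)


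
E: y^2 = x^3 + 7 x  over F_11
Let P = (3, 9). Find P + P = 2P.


Doubling: s = (3 x1^2 + a) / (2 y1)
s = (3*3^2 + 7) / (2*9) mod 11 = 8
x3 = s^2 - 2 x1 mod 11 = 8^2 - 2*3 = 3
y3 = s (x1 - x3) - y1 mod 11 = 8 * (3 - 3) - 9 = 2

2P = (3, 2)


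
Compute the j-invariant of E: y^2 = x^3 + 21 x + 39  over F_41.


Delta = -16(4 a^3 + 27 b^2) mod 41 = 27
-1728 * (4 a)^3 = -1728 * (4*21)^3 mod 41 = 34
j = 34 * 27^(-1) mod 41 = 21

j = 21 (mod 41)


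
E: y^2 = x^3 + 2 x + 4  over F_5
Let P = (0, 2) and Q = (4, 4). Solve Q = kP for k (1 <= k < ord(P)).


Enumerate multiples of P until we hit Q = (4, 4):
  1P = (0, 2)
  2P = (4, 1)
  3P = (2, 1)
  4P = (2, 4)
  5P = (4, 4)
Match found at i = 5.

k = 5


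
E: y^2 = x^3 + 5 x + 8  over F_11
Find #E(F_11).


For each x in F_11, count y with y^2 = x^3 + 5 x + 8 mod 11:
  x = 1: RHS = 3, y in [5, 6]  -> 2 point(s)
  x = 2: RHS = 4, y in [2, 9]  -> 2 point(s)
  x = 4: RHS = 4, y in [2, 9]  -> 2 point(s)
  x = 5: RHS = 4, y in [2, 9]  -> 2 point(s)
  x = 6: RHS = 1, y in [1, 10]  -> 2 point(s)
  x = 7: RHS = 1, y in [1, 10]  -> 2 point(s)
  x = 9: RHS = 1, y in [1, 10]  -> 2 point(s)
Affine points: 14. Add the point at infinity: total = 15.

#E(F_11) = 15


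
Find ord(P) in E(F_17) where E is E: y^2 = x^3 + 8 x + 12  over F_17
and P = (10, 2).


Compute successive multiples of P until we hit O:
  1P = (10, 2)
  2P = (10, 15)
  3P = O

ord(P) = 3


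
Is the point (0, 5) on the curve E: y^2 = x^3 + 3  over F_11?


Check whether y^2 = x^3 + 0 x + 3 (mod 11) for (x, y) = (0, 5).
LHS: y^2 = 5^2 mod 11 = 3
RHS: x^3 + 0 x + 3 = 0^3 + 0*0 + 3 mod 11 = 3
LHS = RHS

Yes, on the curve


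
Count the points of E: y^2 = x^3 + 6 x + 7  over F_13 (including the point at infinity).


For each x in F_13, count y with y^2 = x^3 + 6 x + 7 mod 13:
  x = 1: RHS = 1, y in [1, 12]  -> 2 point(s)
  x = 2: RHS = 1, y in [1, 12]  -> 2 point(s)
  x = 3: RHS = 0, y in [0]  -> 1 point(s)
  x = 4: RHS = 4, y in [2, 11]  -> 2 point(s)
  x = 6: RHS = 12, y in [5, 8]  -> 2 point(s)
  x = 9: RHS = 10, y in [6, 7]  -> 2 point(s)
  x = 10: RHS = 1, y in [1, 12]  -> 2 point(s)
  x = 11: RHS = 0, y in [0]  -> 1 point(s)
  x = 12: RHS = 0, y in [0]  -> 1 point(s)
Affine points: 15. Add the point at infinity: total = 16.

#E(F_13) = 16


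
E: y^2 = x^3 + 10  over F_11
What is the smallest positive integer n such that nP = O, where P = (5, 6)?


Compute successive multiples of P until we hit O:
  1P = (5, 6)
  2P = (5, 5)
  3P = O

ord(P) = 3


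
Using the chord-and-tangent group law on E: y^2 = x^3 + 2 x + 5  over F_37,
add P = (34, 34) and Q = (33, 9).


P != Q, so use the chord formula.
s = (y2 - y1) / (x2 - x1) = (12) / (36) mod 37 = 25
x3 = s^2 - x1 - x2 mod 37 = 25^2 - 34 - 33 = 3
y3 = s (x1 - x3) - y1 mod 37 = 25 * (34 - 3) - 34 = 1

P + Q = (3, 1)


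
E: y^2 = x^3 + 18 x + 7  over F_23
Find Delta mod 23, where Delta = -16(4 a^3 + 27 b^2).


4 a^3 + 27 b^2 = 4*18^3 + 27*7^2 = 23328 + 1323 = 24651
Delta = -16 * (24651) = -394416
Delta mod 23 = 11

Delta = 11 (mod 23)


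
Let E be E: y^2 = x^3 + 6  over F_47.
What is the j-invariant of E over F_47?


Delta = -16(4 a^3 + 27 b^2) mod 47 = 5
-1728 * (4 a)^3 = -1728 * (4*0)^3 mod 47 = 0
j = 0 * 5^(-1) mod 47 = 0

j = 0 (mod 47)


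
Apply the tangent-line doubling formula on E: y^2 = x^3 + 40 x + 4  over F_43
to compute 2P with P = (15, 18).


Doubling: s = (3 x1^2 + a) / (2 y1)
s = (3*15^2 + 40) / (2*18) mod 43 = 33
x3 = s^2 - 2 x1 mod 43 = 33^2 - 2*15 = 27
y3 = s (x1 - x3) - y1 mod 43 = 33 * (15 - 27) - 18 = 16

2P = (27, 16)


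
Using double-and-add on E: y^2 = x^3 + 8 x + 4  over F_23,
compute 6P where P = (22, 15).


k = 6 = 110_2 (binary, LSB first: 011)
Double-and-add from P = (22, 15):
  bit 0 = 0: acc unchanged = O
  bit 1 = 1: acc = O + (4, 10) = (4, 10)
  bit 2 = 1: acc = (4, 10) + (21, 16) = (22, 8)

6P = (22, 8)


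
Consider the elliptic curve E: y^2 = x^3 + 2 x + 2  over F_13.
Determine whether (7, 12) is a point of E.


Check whether y^2 = x^3 + 2 x + 2 (mod 13) for (x, y) = (7, 12).
LHS: y^2 = 12^2 mod 13 = 1
RHS: x^3 + 2 x + 2 = 7^3 + 2*7 + 2 mod 13 = 8
LHS != RHS

No, not on the curve


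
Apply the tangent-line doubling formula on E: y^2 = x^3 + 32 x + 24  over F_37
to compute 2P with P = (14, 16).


Doubling: s = (3 x1^2 + a) / (2 y1)
s = (3*14^2 + 32) / (2*16) mod 37 = 24
x3 = s^2 - 2 x1 mod 37 = 24^2 - 2*14 = 30
y3 = s (x1 - x3) - y1 mod 37 = 24 * (14 - 30) - 16 = 7

2P = (30, 7)


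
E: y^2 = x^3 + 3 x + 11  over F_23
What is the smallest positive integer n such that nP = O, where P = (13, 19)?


Compute successive multiples of P until we hit O:
  1P = (13, 19)
  2P = (3, 22)
  3P = (11, 8)
  4P = (12, 21)
  5P = (2, 5)
  6P = (10, 12)
  7P = (8, 8)
  8P = (5, 17)
  ... (continuing to 27P)
  27P = O

ord(P) = 27


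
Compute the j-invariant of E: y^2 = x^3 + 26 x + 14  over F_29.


Delta = -16(4 a^3 + 27 b^2) mod 29 = 25
-1728 * (4 a)^3 = -1728 * (4*26)^3 mod 29 = 28
j = 28 * 25^(-1) mod 29 = 22

j = 22 (mod 29)


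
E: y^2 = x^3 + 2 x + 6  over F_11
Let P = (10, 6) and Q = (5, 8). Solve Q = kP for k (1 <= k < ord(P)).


Enumerate multiples of P until we hit Q = (5, 8):
  1P = (10, 6)
  2P = (5, 8)
Match found at i = 2.

k = 2


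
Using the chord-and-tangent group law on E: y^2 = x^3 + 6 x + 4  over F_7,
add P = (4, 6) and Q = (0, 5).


P != Q, so use the chord formula.
s = (y2 - y1) / (x2 - x1) = (6) / (3) mod 7 = 2
x3 = s^2 - x1 - x2 mod 7 = 2^2 - 4 - 0 = 0
y3 = s (x1 - x3) - y1 mod 7 = 2 * (4 - 0) - 6 = 2

P + Q = (0, 2)


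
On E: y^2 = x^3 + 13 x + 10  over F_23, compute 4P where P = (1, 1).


k = 4 = 100_2 (binary, LSB first: 001)
Double-and-add from P = (1, 1):
  bit 0 = 0: acc unchanged = O
  bit 1 = 0: acc unchanged = O
  bit 2 = 1: acc = O + (18, 2) = (18, 2)

4P = (18, 2)


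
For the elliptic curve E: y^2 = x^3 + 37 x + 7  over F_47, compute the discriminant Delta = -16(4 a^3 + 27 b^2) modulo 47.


4 a^3 + 27 b^2 = 4*37^3 + 27*7^2 = 202612 + 1323 = 203935
Delta = -16 * (203935) = -3262960
Delta mod 47 = 15

Delta = 15 (mod 47)


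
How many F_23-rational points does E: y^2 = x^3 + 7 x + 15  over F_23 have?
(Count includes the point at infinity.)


For each x in F_23, count y with y^2 = x^3 + 7 x + 15 mod 23:
  x = 1: RHS = 0, y in [0]  -> 1 point(s)
  x = 7: RHS = 16, y in [4, 19]  -> 2 point(s)
  x = 8: RHS = 8, y in [10, 13]  -> 2 point(s)
  x = 9: RHS = 2, y in [5, 18]  -> 2 point(s)
  x = 10: RHS = 4, y in [2, 21]  -> 2 point(s)
  x = 13: RHS = 3, y in [7, 16]  -> 2 point(s)
  x = 18: RHS = 16, y in [4, 19]  -> 2 point(s)
  x = 20: RHS = 13, y in [6, 17]  -> 2 point(s)
  x = 21: RHS = 16, y in [4, 19]  -> 2 point(s)
Affine points: 17. Add the point at infinity: total = 18.

#E(F_23) = 18


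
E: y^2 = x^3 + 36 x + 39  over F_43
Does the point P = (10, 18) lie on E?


Check whether y^2 = x^3 + 36 x + 39 (mod 43) for (x, y) = (10, 18).
LHS: y^2 = 18^2 mod 43 = 23
RHS: x^3 + 36 x + 39 = 10^3 + 36*10 + 39 mod 43 = 23
LHS = RHS

Yes, on the curve


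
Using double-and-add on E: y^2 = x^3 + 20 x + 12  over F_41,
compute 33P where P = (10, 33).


k = 33 = 100001_2 (binary, LSB first: 100001)
Double-and-add from P = (10, 33):
  bit 0 = 1: acc = O + (10, 33) = (10, 33)
  bit 1 = 0: acc unchanged = (10, 33)
  bit 2 = 0: acc unchanged = (10, 33)
  bit 3 = 0: acc unchanged = (10, 33)
  bit 4 = 0: acc unchanged = (10, 33)
  bit 5 = 1: acc = (10, 33) + (37, 14) = (4, 22)

33P = (4, 22)


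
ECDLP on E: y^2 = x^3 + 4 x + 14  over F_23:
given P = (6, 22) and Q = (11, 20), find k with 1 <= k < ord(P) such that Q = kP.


Enumerate multiples of P until we hit Q = (11, 20):
  1P = (6, 22)
  2P = (19, 16)
  3P = (14, 10)
  4P = (11, 20)
Match found at i = 4.

k = 4


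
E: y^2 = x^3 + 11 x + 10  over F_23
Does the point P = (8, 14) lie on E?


Check whether y^2 = x^3 + 11 x + 10 (mod 23) for (x, y) = (8, 14).
LHS: y^2 = 14^2 mod 23 = 12
RHS: x^3 + 11 x + 10 = 8^3 + 11*8 + 10 mod 23 = 12
LHS = RHS

Yes, on the curve
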